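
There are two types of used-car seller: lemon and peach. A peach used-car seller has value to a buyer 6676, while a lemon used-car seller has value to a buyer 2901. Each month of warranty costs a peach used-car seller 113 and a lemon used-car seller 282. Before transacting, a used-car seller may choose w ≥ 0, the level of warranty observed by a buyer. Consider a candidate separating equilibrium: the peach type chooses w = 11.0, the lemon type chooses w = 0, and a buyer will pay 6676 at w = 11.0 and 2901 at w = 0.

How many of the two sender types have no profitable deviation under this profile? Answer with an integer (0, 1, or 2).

Peach type: signal → 6676 − 113 × 11.0 = 5433; deviate to 0 → 2901. IC holds (5433 ≥ 2901).
Lemon type: stay at 0 → 2901; mimic → 6676 − 282 × 11.0 = 3574. IC fails (2901 < 3574).
1 of 2 constraints hold, so this profile is not an equilibrium.

1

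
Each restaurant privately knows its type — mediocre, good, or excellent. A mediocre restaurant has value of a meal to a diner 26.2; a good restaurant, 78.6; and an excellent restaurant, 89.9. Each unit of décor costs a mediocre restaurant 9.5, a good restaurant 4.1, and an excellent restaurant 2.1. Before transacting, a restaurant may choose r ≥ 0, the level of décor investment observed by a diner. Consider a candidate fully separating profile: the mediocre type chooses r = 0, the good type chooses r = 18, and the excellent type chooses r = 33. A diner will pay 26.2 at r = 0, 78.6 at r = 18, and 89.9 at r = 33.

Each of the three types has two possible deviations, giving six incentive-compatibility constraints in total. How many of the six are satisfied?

3

Mediocre (own payoff 26.2): to r=18 gives 78.6 − 9.5×18 = -92.4 → no gain ✓; to r=33 gives 89.9 − 9.5×33 = -223.6 → no gain ✓.
Good (own payoff 78.6 − 4.1×18 = 4.8): to r=0 gives 26.2 → profitable ✗; to r=33 gives 89.9 − 4.1×33 = -45.4 → no gain ✓.
Excellent (own payoff 89.9 − 2.1×33 = 20.6): to r=0 gives 26.2 → profitable ✗; to r=18 gives 78.6 − 2.1×18 = 40.8 → profitable ✗.
3 of the 6 constraints hold; not an equilibrium.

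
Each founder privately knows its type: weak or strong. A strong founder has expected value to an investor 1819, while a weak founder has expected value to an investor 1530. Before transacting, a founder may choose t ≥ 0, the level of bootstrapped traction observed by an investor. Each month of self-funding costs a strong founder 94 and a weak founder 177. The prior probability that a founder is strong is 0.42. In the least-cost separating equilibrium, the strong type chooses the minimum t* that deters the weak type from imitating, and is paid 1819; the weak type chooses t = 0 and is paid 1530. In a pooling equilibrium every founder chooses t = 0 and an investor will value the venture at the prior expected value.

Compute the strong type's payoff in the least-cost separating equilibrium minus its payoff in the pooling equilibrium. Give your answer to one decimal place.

14.1

Least-cost separating signal: t* solves 1530 = 1819 − 177·t*, so t* = (1819 − 1530)/177 ≈ 1.6328.
Strong type's separating payoff: 1819 − 94 × t* = 1819 − 94 × (1819 − 1530)/177 = 1819 − 27166/177 ≈ 1665.520.
Pooling payoff: 0.42 × 1819 + 0.58 × 1530 = 1651.38.
Difference: 1665.520 − 1651.38 = 14.14, i.e. 14.1 to one decimal place.
The strong type prefers to separate.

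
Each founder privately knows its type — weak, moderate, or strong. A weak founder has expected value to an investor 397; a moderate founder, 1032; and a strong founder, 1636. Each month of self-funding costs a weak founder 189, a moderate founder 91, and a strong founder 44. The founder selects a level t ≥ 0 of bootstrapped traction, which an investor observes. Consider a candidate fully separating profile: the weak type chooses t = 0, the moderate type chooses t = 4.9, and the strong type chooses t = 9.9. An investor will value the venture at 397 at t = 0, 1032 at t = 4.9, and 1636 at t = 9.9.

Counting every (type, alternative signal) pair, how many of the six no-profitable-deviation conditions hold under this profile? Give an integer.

5

Strong (own payoff 1636 − 44×9.9 = 1200.4): to t=0 gives 397 → no gain ✓; to t=4.9 gives 1032 − 44×4.9 = 816.4 → no gain ✓.
Moderate (own payoff 1032 − 91×4.9 = 586.1): to t=0 gives 397 → no gain ✓; to t=9.9 gives 1636 − 91×9.9 = 735.1 → profitable ✗.
Weak (own payoff 397): to t=4.9 gives 1032 − 189×4.9 = 105.9 → no gain ✓; to t=9.9 gives 1636 − 189×9.9 = -235.1 → no gain ✓.
5 of the 6 constraints hold; not an equilibrium.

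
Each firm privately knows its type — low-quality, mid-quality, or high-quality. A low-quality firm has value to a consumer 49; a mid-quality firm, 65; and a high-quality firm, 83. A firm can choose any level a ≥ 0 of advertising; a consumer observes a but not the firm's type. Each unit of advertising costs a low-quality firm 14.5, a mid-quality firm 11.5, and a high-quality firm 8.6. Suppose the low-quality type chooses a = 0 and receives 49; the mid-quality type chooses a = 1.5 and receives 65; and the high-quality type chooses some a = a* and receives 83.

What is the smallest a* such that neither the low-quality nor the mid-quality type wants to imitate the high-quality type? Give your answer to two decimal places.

Low-quality type (on-path payoff 49) won't mimic when 49 ≥ 83 − 14.5·a*, i.e. a* ≥ 2.34.
Mid-quality type (on-path payoff 65 − 11.5×1.5 = 47.75) won't mimic when 47.75 ≥ 83 − 11.5·a*, i.e. a* ≥ 3.07.
Both must hold, so a* = max(2.34, 3.07) = 3.07. The mid-quality type's constraint binds.

3.07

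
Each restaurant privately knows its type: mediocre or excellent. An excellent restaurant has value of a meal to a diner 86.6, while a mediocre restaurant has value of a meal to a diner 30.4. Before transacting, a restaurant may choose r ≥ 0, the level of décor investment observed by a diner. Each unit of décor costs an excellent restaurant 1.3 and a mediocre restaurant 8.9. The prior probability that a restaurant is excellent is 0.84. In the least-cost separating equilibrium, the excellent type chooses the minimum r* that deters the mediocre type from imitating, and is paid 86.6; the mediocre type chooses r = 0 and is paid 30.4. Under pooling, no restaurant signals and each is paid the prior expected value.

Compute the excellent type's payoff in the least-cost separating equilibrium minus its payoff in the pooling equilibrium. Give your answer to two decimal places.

Least-cost separating signal: r* solves 30.4 = 86.6 − 8.9·r*, so r* = (86.6 − 30.4)/8.9 ≈ 6.3146.
Excellent type's separating payoff: 86.6 − 1.3 × r* = 86.6 − 1.3 × (86.6 − 30.4)/8.9 = 86.6 − 73.06/8.9 ≈ 78.3910.
Pooling payoff: 0.84 × 86.6 + 0.16 × 30.4 = 77.608.
Difference: 78.3910 − 77.608 = 0.783, i.e. 0.78 to two decimal places.
The excellent type prefers to separate.

0.78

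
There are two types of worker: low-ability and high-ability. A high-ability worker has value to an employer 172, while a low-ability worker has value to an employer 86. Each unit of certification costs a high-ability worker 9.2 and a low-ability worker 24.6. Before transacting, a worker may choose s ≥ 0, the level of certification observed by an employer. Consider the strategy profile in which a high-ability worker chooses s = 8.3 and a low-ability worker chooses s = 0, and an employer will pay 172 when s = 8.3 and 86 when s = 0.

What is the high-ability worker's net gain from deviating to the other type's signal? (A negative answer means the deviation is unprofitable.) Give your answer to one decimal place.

-9.6

Playing s = 8.3 the high-ability worker receives 172 − 9.2 × 8.3 = 95.64.
Deviating to s = 0 yields 86 instead.
Gain from deviating: 86 − 95.64 = -9.64, i.e. -9.6 to one decimal place.
The gain is negative, so the high-ability type's incentive-compatibility constraint is satisfied.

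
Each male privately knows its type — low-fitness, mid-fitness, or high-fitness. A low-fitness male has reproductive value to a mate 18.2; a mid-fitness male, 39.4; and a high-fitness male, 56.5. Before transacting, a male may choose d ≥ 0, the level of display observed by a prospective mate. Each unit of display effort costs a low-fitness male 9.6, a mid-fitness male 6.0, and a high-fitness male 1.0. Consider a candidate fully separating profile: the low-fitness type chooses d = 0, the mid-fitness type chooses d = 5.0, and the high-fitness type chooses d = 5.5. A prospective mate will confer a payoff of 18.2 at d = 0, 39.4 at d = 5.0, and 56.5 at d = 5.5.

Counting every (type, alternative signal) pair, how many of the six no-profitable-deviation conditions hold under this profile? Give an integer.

4

High-fitness (own payoff 56.5 − 1.0×5.5 = 51): to d=0 gives 18.2 → no gain ✓; to d=5.0 gives 39.4 − 1.0×5.0 = 34.4 → no gain ✓.
Low-fitness (own payoff 18.2): to d=5.0 gives 39.4 − 9.6×5.0 = -8.6 → no gain ✓; to d=5.5 gives 56.5 − 9.6×5.5 = 3.7 → no gain ✓.
Mid-fitness (own payoff 39.4 − 6.0×5.0 = 9.4): to d=0 gives 18.2 → profitable ✗; to d=5.5 gives 56.5 − 6.0×5.5 = 23.5 → profitable ✗.
4 of the 6 constraints hold; not an equilibrium.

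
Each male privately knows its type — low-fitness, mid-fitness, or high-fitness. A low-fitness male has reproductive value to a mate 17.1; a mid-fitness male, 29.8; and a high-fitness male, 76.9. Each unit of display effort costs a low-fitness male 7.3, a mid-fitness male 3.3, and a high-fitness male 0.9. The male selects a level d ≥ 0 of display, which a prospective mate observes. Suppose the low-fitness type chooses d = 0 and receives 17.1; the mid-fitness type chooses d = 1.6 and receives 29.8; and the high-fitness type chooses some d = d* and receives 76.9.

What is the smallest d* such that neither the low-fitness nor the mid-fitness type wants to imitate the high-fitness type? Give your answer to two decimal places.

Mid-fitness type (on-path payoff 29.8 − 3.3×1.6 = 24.52) won't mimic when 24.52 ≥ 76.9 − 3.3·d*, i.e. d* ≥ 15.87.
Low-fitness type (on-path payoff 17.1) won't mimic when 17.1 ≥ 76.9 − 7.3·d*, i.e. d* ≥ 8.19.
Both must hold, so d* = max(8.19, 15.87) = 15.87. The mid-fitness type's constraint binds.

15.87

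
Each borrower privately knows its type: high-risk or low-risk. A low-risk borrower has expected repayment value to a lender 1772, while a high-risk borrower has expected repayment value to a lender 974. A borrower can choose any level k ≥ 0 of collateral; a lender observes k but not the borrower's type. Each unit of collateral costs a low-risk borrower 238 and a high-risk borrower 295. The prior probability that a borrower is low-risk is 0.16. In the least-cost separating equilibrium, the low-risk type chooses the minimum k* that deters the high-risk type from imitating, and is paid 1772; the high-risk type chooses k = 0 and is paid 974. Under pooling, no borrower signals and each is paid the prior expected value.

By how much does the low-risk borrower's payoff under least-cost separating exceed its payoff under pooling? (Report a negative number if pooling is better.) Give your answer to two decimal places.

Least-cost separating signal: k* solves 974 = 1772 − 295·k*, so k* = (1772 − 974)/295 ≈ 2.7051.
Low-risk type's separating payoff: 1772 − 238 × k* = 1772 − 238 × (1772 − 974)/295 = 1772 − 189924/295 ≈ 1128.1898.
Pooling payoff: 0.16 × 1772 + 0.84 × 974 = 1101.68.
Difference: 1128.1898 − 1101.68 = 26.5098, i.e. 26.51 to two decimal places.
The low-risk type prefers to separate.

26.51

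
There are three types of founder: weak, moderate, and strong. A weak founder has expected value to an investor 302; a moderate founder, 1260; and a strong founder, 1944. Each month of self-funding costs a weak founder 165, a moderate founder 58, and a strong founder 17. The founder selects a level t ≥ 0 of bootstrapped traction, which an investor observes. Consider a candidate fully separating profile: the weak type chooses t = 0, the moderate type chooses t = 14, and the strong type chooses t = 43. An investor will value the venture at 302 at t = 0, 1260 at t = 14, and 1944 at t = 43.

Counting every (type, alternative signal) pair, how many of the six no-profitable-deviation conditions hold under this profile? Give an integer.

6

Strong (own payoff 1944 − 17×43 = 1213): to t=0 gives 302 → no gain ✓; to t=14 gives 1260 − 17×14 = 1022 → no gain ✓.
Moderate (own payoff 1260 − 58×14 = 448): to t=0 gives 302 → no gain ✓; to t=43 gives 1944 − 58×43 = -550 → no gain ✓.
Weak (own payoff 302): to t=14 gives 1260 − 165×14 = -1050 → no gain ✓; to t=43 gives 1944 − 165×43 = -5151 → no gain ✓.
6 of the 6 constraints hold; this profile is a separating equilibrium.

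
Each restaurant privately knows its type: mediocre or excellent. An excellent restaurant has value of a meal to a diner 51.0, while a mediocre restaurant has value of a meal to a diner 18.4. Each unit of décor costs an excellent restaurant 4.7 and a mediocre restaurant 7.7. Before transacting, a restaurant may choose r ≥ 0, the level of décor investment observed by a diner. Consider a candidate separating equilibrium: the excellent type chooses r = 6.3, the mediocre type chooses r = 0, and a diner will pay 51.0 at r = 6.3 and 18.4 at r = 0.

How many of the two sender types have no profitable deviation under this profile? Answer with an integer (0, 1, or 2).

2

Excellent type: signal → 51.0 − 4.7 × 6.3 = 21.39; deviate to 0 → 18.4. IC holds (21.39 ≥ 18.4).
Mediocre type: stay at 0 → 18.4; mimic → 51.0 − 7.7 × 6.3 = 2.49. IC holds (18.4 ≥ 2.49).
2 of 2 constraints hold, so this is a separating equilibrium.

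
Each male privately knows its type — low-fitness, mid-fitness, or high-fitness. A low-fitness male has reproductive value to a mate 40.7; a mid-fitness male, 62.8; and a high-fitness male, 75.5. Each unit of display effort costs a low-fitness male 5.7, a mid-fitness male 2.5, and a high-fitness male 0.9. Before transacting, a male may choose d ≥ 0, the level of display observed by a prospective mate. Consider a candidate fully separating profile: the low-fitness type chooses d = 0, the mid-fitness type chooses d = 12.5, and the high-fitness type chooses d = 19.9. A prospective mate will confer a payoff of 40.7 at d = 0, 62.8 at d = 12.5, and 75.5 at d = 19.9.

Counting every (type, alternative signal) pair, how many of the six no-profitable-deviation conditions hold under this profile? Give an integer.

Low-fitness (own payoff 40.7): to d=12.5 gives 62.8 − 5.7×12.5 = -8.45 → no gain ✓; to d=19.9 gives 75.5 − 5.7×19.9 = -37.93 → no gain ✓.
High-fitness (own payoff 75.5 − 0.9×19.9 = 57.59): to d=0 gives 40.7 → no gain ✓; to d=12.5 gives 62.8 − 0.9×12.5 = 51.55 → no gain ✓.
Mid-fitness (own payoff 62.8 − 2.5×12.5 = 31.55): to d=0 gives 40.7 → profitable ✗; to d=19.9 gives 75.5 − 2.5×19.9 = 25.75 → no gain ✓.
5 of the 6 constraints hold; not an equilibrium.

5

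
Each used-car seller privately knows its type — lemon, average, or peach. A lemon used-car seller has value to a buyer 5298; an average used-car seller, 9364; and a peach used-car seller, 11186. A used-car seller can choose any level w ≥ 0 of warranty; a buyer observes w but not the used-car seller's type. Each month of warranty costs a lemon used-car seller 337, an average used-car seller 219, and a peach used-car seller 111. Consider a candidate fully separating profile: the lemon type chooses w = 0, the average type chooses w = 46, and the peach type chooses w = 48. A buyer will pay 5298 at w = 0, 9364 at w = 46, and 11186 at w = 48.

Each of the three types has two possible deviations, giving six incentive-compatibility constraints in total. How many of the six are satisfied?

Peach (own payoff 11186 − 111×48 = 5858): to w=0 gives 5298 → no gain ✓; to w=46 gives 9364 − 111×46 = 4258 → no gain ✓.
Average (own payoff 9364 − 219×46 = -710): to w=0 gives 5298 → profitable ✗; to w=48 gives 11186 − 219×48 = 674 → profitable ✗.
Lemon (own payoff 5298): to w=46 gives 9364 − 337×46 = -6138 → no gain ✓; to w=48 gives 11186 − 337×48 = -4990 → no gain ✓.
4 of the 6 constraints hold; not an equilibrium.

4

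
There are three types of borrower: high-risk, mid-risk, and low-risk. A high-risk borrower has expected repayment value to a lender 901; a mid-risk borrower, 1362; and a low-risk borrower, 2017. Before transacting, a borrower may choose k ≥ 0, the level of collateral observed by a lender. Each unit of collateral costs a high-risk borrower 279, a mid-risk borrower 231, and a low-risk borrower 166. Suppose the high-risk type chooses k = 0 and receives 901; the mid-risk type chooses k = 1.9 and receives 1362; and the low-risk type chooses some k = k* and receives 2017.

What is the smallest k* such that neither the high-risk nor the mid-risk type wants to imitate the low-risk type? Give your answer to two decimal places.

4.74

High-risk type (on-path payoff 901) won't mimic when 901 ≥ 2017 − 279·k*, i.e. k* ≥ 4.00.
Mid-risk type (on-path payoff 1362 − 231×1.9 = 923.1) won't mimic when 923.1 ≥ 2017 − 231·k*, i.e. k* ≥ 4.74.
Both must hold, so k* = max(4.00, 4.74) = 4.74. The mid-risk type's constraint binds.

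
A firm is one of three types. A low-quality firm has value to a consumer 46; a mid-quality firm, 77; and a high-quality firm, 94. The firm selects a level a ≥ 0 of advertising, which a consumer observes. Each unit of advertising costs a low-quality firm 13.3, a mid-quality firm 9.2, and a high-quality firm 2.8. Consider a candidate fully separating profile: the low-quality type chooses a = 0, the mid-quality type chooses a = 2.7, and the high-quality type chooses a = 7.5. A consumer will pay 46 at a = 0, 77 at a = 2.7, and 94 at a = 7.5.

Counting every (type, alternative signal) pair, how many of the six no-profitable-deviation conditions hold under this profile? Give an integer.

6

Low-quality (own payoff 46): to a=2.7 gives 77 − 13.3×2.7 = 41.09 → no gain ✓; to a=7.5 gives 94 − 13.3×7.5 = -5.75 → no gain ✓.
High-quality (own payoff 94 − 2.8×7.5 = 73): to a=0 gives 46 → no gain ✓; to a=2.7 gives 77 − 2.8×2.7 = 69.44 → no gain ✓.
Mid-quality (own payoff 77 − 9.2×2.7 = 52.16): to a=0 gives 46 → no gain ✓; to a=7.5 gives 94 − 9.2×7.5 = 25 → no gain ✓.
6 of the 6 constraints hold; this profile is a separating equilibrium.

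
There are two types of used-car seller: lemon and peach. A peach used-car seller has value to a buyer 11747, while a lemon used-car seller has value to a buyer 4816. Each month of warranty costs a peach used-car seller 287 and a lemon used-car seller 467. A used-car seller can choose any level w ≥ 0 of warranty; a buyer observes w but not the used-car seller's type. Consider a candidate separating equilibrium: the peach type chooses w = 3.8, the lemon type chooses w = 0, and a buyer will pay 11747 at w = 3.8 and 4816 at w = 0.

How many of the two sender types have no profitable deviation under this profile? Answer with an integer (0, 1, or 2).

1

Peach type: signal → 11747 − 287 × 3.8 = 10656.4; deviate to 0 → 4816. IC holds (10656.4 ≥ 4816).
Lemon type: stay at 0 → 4816; mimic → 11747 − 467 × 3.8 = 9972.4. IC fails (4816 < 9972.4).
1 of 2 constraints hold, so this profile is not an equilibrium.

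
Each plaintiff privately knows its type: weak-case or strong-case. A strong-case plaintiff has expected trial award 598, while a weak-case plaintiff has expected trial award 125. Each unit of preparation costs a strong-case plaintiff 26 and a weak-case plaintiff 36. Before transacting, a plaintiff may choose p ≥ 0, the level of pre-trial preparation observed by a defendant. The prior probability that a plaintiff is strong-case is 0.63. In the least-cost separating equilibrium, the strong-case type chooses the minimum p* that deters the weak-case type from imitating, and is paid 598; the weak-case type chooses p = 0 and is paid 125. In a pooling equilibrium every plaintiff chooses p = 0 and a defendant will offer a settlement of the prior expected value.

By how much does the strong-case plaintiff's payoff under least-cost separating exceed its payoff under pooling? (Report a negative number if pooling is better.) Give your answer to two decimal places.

Least-cost separating signal: p* solves 125 = 598 − 36·p*, so p* = (598 − 125)/36 ≈ 13.1389.
Strong-case type's separating payoff: 598 − 26 × p* = 598 − 26 × (598 − 125)/36 = 598 − 12298/36 ≈ 256.3889.
Pooling payoff: 0.63 × 598 + 0.37 × 125 = 422.99.
Difference: 256.3889 − 422.99 = -166.6011, i.e. -166.60 to two decimal places.
The strong-case type would prefer the pooling outcome.

-166.60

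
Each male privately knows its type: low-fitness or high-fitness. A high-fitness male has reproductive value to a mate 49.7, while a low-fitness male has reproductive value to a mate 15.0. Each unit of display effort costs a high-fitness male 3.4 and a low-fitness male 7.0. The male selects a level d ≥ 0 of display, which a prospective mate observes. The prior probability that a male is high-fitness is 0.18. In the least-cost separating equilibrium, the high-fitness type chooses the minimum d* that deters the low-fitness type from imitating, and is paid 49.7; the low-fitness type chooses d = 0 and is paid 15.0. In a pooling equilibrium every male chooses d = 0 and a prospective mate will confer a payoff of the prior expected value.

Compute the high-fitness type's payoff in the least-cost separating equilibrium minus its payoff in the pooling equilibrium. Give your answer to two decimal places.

Least-cost separating signal: d* solves 15.0 = 49.7 − 7.0·d*, so d* = (49.7 − 15.0)/7.0 ≈ 4.9571.
High-fitness type's separating payoff: 49.7 − 3.4 × d* = 49.7 − 3.4 × (49.7 − 15.0)/7.0 = 49.7 − 117.98/7.0 ≈ 32.8457.
Pooling payoff: 0.18 × 49.7 + 0.82 × 15.0 = 21.246.
Difference: 32.8457 − 21.246 = 11.5997, i.e. 11.60 to two decimal places.
The high-fitness type prefers to separate.

11.60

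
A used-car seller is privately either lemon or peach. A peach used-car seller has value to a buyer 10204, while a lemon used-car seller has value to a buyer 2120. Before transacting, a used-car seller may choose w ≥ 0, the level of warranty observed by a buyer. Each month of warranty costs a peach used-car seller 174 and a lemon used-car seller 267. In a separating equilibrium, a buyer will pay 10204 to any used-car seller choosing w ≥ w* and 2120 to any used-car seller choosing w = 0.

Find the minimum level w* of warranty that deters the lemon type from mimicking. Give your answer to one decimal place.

30.3

A lemon used-car seller choosing w = 0 receives 2120.
Imitating at w* instead would pay 10204 at cost 267·w*, netting 10204 − 267·w*.
Indifference: 2120 = 10204 − 267·w*, so w* = (10204 − 2120) / 267 ≈ 30.3.
This is the lemon type's binding incentive-compatibility constraint; any w ≥ 30.3 sustains separation on that side.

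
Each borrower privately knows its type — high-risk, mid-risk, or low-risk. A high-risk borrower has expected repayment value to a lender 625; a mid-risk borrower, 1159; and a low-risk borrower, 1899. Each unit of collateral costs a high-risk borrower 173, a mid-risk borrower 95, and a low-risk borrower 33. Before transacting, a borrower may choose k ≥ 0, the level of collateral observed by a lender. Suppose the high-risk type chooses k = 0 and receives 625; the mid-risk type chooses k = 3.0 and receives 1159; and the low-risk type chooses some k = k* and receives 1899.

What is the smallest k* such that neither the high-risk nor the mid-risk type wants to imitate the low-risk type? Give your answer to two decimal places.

10.79

High-risk type (on-path payoff 625) won't mimic when 625 ≥ 1899 − 173·k*, i.e. k* ≥ 7.36.
Mid-risk type (on-path payoff 1159 − 95×3.0 = 874) won't mimic when 874 ≥ 1899 − 95·k*, i.e. k* ≥ 10.79.
Both must hold, so k* = max(7.36, 10.79) = 10.79. The mid-risk type's constraint binds.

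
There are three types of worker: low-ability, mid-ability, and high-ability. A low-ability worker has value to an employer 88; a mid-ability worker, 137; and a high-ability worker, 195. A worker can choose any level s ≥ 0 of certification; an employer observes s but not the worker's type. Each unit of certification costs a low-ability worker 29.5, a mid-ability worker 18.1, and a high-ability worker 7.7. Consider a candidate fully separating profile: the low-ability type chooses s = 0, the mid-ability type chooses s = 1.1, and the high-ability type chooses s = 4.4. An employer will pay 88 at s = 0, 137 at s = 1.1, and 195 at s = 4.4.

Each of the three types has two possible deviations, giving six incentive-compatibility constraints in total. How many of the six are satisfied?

High-ability (own payoff 195 − 7.7×4.4 = 161.12): to s=0 gives 88 → no gain ✓; to s=1.1 gives 137 − 7.7×1.1 = 128.53 → no gain ✓.
Low-ability (own payoff 88): to s=1.1 gives 137 − 29.5×1.1 = 104.55 → profitable ✗; to s=4.4 gives 195 − 29.5×4.4 = 65.2 → no gain ✓.
Mid-ability (own payoff 137 − 18.1×1.1 = 117.09): to s=0 gives 88 → no gain ✓; to s=4.4 gives 195 − 18.1×4.4 = 115.36 → no gain ✓.
5 of the 6 constraints hold; not an equilibrium.

5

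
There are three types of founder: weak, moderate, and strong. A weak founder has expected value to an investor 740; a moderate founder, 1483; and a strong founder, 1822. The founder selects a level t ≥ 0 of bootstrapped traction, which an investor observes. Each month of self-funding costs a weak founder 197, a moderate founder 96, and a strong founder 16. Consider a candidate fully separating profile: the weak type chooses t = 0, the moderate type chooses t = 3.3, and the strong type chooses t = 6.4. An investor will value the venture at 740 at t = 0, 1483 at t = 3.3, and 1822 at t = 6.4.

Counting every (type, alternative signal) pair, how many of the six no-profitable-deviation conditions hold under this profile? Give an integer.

Weak (own payoff 740): to t=3.3 gives 1483 − 197×3.3 = 832.9 → profitable ✗; to t=6.4 gives 1822 − 197×6.4 = 561.2 → no gain ✓.
Strong (own payoff 1822 − 16×6.4 = 1719.6): to t=0 gives 740 → no gain ✓; to t=3.3 gives 1483 − 16×3.3 = 1430.2 → no gain ✓.
Moderate (own payoff 1483 − 96×3.3 = 1166.2): to t=0 gives 740 → no gain ✓; to t=6.4 gives 1822 − 96×6.4 = 1207.6 → profitable ✗.
4 of the 6 constraints hold; not an equilibrium.

4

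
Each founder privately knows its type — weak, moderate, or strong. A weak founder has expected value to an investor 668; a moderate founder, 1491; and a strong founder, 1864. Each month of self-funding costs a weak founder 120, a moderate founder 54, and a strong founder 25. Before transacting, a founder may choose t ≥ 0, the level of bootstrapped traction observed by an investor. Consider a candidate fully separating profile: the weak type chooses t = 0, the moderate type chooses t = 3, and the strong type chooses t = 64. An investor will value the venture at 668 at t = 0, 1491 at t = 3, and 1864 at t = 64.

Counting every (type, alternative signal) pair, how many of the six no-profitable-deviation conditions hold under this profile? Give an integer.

Weak (own payoff 668): to t=3 gives 1491 − 120×3 = 1131 → profitable ✗; to t=64 gives 1864 − 120×64 = -5816 → no gain ✓.
Moderate (own payoff 1491 − 54×3 = 1329): to t=0 gives 668 → no gain ✓; to t=64 gives 1864 − 54×64 = -1592 → no gain ✓.
Strong (own payoff 1864 − 25×64 = 264): to t=0 gives 668 → profitable ✗; to t=3 gives 1491 − 25×3 = 1416 → profitable ✗.
3 of the 6 constraints hold; not an equilibrium.

3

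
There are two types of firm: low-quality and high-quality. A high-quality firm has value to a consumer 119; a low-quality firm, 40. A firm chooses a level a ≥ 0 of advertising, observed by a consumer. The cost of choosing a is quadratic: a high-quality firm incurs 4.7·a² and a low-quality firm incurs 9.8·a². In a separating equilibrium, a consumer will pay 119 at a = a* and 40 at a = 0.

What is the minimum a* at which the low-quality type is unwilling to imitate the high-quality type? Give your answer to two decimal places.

2.84

The low-quality type at a = 0 receives 40; imitating at a* yields 119 − 9.8·a*².
Indifference: 40 = 119 − 9.8·a*², so a*² = (119 − 40) / 9.8 ≈ 8.0612.
a* = √8.0612 ≈ 2.84.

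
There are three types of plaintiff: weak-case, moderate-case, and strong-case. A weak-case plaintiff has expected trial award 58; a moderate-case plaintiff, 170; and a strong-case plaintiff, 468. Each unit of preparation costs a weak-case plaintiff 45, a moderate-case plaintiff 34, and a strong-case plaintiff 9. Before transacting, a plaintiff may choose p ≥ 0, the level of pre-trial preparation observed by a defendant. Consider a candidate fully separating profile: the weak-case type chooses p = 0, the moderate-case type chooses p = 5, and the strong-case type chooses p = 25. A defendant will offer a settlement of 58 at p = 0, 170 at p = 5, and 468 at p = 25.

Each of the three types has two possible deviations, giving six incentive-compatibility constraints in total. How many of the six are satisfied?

5

Moderate-case (own payoff 170 − 34×5 = 0): to p=0 gives 58 → profitable ✗; to p=25 gives 468 − 34×25 = -382 → no gain ✓.
Strong-case (own payoff 468 − 9×25 = 243): to p=0 gives 58 → no gain ✓; to p=5 gives 170 − 9×5 = 125 → no gain ✓.
Weak-case (own payoff 58): to p=5 gives 170 − 45×5 = -55 → no gain ✓; to p=25 gives 468 − 45×25 = -657 → no gain ✓.
5 of the 6 constraints hold; not an equilibrium.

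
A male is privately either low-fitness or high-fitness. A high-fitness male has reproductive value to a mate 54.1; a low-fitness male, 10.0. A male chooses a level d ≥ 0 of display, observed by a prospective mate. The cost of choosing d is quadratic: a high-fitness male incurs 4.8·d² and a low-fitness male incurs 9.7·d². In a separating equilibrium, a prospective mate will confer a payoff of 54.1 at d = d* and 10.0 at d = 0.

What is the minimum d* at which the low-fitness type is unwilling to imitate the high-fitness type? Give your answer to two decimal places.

The low-fitness type at d = 0 receives 10.0; imitating at d* yields 54.1 − 9.7·d*².
Indifference: 10.0 = 54.1 − 9.7·d*², so d*² = (54.1 − 10.0) / 9.7 ≈ 4.5464.
d* = √4.5464 ≈ 2.13.

2.13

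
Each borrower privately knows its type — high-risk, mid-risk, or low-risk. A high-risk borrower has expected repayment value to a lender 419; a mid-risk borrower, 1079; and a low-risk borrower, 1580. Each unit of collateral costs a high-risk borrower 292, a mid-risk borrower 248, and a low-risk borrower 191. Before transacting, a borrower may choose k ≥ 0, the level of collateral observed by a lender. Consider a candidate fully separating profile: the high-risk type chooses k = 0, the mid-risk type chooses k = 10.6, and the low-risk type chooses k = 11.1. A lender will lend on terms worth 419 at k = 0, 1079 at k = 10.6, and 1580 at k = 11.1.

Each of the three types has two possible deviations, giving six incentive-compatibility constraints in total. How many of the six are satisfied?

Low-risk (own payoff 1580 − 191×11.1 = -540.1): to k=0 gives 419 → profitable ✗; to k=10.6 gives 1079 − 191×10.6 = -945.6 → no gain ✓.
High-risk (own payoff 419): to k=10.6 gives 1079 − 292×10.6 = -2016.2 → no gain ✓; to k=11.1 gives 1580 − 292×11.1 = -1661.2 → no gain ✓.
Mid-risk (own payoff 1079 − 248×10.6 = -1549.8): to k=0 gives 419 → profitable ✗; to k=11.1 gives 1580 − 248×11.1 = -1172.8 → profitable ✗.
3 of the 6 constraints hold; not an equilibrium.

3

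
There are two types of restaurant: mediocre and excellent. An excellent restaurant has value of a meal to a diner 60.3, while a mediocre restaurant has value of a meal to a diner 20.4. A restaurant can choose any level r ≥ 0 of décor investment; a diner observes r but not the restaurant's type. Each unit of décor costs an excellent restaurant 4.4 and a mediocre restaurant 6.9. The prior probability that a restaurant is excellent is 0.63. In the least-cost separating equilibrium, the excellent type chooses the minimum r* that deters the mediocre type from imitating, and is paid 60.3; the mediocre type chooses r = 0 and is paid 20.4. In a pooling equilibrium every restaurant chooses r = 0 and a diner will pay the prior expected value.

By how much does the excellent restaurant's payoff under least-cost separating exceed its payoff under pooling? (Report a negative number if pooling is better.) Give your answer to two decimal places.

-10.68

Least-cost separating signal: r* solves 20.4 = 60.3 − 6.9·r*, so r* = (60.3 − 20.4)/6.9 ≈ 5.7826.
Excellent type's separating payoff: 60.3 − 4.4 × r* = 60.3 − 4.4 × (60.3 − 20.4)/6.9 = 60.3 − 175.56/6.9 ≈ 34.8565.
Pooling payoff: 0.63 × 60.3 + 0.37 × 20.4 = 45.537.
Difference: 34.8565 − 45.537 = -10.6805, i.e. -10.68 to two decimal places.
The excellent type would prefer the pooling outcome.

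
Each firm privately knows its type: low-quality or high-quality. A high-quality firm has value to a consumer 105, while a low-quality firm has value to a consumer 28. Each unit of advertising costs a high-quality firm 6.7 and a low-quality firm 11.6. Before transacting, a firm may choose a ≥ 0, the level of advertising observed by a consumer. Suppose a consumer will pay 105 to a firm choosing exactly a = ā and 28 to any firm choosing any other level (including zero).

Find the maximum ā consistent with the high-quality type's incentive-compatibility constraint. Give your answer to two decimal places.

11.49

Choosing ā yields the high-quality type 105 − 6.7·ā; choosing zero yields 28.
The high-quality type is indifferent at 105 − 6.7·ā = 28, i.e. ā = (105 − 28) / 6.7 ≈ 11.49.
For any ā above 11.49 the high-quality type would rather pool at zero, so separation collapses.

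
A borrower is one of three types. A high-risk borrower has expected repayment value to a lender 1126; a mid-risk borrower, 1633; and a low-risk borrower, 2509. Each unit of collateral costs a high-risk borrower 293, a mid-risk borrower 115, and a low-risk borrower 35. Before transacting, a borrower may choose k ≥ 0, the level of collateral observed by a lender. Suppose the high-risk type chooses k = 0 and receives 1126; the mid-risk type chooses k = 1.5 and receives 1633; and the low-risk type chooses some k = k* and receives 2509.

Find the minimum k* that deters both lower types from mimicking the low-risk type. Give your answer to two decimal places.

9.12

High-risk type (on-path payoff 1126) won't mimic when 1126 ≥ 2509 − 293·k*, i.e. k* ≥ 4.72.
Mid-risk type (on-path payoff 1633 − 115×1.5 = 1460.5) won't mimic when 1460.5 ≥ 2509 − 115·k*, i.e. k* ≥ 9.12.
Both must hold, so k* = max(4.72, 9.12) = 9.12. The mid-risk type's constraint binds.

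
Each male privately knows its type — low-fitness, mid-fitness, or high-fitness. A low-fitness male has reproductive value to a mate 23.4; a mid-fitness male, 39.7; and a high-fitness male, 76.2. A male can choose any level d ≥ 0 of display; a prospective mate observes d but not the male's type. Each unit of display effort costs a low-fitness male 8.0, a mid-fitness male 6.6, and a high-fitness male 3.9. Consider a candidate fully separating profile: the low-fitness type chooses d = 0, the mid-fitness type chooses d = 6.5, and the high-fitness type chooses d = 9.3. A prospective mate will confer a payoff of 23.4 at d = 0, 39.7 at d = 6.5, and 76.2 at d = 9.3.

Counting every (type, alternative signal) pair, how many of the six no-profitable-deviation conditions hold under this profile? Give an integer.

4

Low-fitness (own payoff 23.4): to d=6.5 gives 39.7 − 8.0×6.5 = -12.3 → no gain ✓; to d=9.3 gives 76.2 − 8.0×9.3 = 1.8 → no gain ✓.
Mid-fitness (own payoff 39.7 − 6.6×6.5 = -3.2): to d=0 gives 23.4 → profitable ✗; to d=9.3 gives 76.2 − 6.6×9.3 = 14.82 → profitable ✗.
High-fitness (own payoff 76.2 − 3.9×9.3 = 39.93): to d=0 gives 23.4 → no gain ✓; to d=6.5 gives 39.7 − 3.9×6.5 = 14.35 → no gain ✓.
4 of the 6 constraints hold; not an equilibrium.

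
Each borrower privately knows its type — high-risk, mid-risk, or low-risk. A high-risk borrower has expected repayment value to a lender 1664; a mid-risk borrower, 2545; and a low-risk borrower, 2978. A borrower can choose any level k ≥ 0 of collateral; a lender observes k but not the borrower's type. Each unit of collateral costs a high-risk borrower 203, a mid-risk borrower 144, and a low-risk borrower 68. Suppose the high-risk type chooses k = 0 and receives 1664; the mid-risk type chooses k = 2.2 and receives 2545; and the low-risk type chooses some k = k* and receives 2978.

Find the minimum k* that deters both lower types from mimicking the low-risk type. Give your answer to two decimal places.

6.47

Mid-risk type (on-path payoff 2545 − 144×2.2 = 2228.2) won't mimic when 2228.2 ≥ 2978 − 144·k*, i.e. k* ≥ 5.21.
High-risk type (on-path payoff 1664) won't mimic when 1664 ≥ 2978 − 203·k*, i.e. k* ≥ 6.47.
Both must hold, so k* = max(6.47, 5.21) = 6.47. The high-risk type's constraint binds.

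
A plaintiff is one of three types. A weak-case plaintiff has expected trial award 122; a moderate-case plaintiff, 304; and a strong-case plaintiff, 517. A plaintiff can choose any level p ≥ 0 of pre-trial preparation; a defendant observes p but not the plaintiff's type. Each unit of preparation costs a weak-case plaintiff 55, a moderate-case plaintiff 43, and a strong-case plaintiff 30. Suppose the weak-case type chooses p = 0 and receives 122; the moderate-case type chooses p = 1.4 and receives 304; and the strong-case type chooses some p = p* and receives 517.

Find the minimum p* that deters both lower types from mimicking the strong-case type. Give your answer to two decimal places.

Weak-case type (on-path payoff 122) won't mimic when 122 ≥ 517 − 55·p*, i.e. p* ≥ 7.18.
Moderate-case type (on-path payoff 304 − 43×1.4 = 243.8) won't mimic when 243.8 ≥ 517 − 43·p*, i.e. p* ≥ 6.35.
Both must hold, so p* = max(7.18, 6.35) = 7.18. The weak-case type's constraint binds.

7.18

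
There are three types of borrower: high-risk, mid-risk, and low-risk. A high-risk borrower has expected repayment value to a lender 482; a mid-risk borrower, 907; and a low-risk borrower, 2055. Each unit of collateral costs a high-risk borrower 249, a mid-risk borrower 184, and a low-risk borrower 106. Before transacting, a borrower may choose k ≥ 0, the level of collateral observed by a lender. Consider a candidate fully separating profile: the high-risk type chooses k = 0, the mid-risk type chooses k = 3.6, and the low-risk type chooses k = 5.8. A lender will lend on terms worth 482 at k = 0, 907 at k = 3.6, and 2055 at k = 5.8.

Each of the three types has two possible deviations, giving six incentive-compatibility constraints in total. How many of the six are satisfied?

3

Mid-risk (own payoff 907 − 184×3.6 = 244.6): to k=0 gives 482 → profitable ✗; to k=5.8 gives 2055 − 184×5.8 = 987.8 → profitable ✗.
Low-risk (own payoff 2055 − 106×5.8 = 1440.2): to k=0 gives 482 → no gain ✓; to k=3.6 gives 907 − 106×3.6 = 525.4 → no gain ✓.
High-risk (own payoff 482): to k=3.6 gives 907 − 249×3.6 = 10.6 → no gain ✓; to k=5.8 gives 2055 − 249×5.8 = 610.8 → profitable ✗.
3 of the 6 constraints hold; not an equilibrium.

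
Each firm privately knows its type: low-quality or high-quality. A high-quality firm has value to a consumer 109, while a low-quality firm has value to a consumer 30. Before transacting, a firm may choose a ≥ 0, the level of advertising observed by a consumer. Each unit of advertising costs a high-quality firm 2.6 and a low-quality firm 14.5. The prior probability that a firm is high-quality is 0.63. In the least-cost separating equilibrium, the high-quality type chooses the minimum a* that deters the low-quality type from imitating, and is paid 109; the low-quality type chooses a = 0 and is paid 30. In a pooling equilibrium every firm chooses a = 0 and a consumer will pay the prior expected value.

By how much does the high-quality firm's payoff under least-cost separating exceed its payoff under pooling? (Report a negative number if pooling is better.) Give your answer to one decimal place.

15.1

Least-cost separating signal: a* solves 30 = 109 − 14.5·a*, so a* = (109 − 30)/14.5 ≈ 5.4483.
High-quality type's separating payoff: 109 − 2.6 × a* = 109 − 2.6 × (109 − 30)/14.5 = 109 − 205.4/14.5 ≈ 94.834.
Pooling payoff: 0.63 × 109 + 0.37 × 30 = 79.77.
Difference: 94.834 − 79.77 = 15.064, i.e. 15.1 to one decimal place.
The high-quality type prefers to separate.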